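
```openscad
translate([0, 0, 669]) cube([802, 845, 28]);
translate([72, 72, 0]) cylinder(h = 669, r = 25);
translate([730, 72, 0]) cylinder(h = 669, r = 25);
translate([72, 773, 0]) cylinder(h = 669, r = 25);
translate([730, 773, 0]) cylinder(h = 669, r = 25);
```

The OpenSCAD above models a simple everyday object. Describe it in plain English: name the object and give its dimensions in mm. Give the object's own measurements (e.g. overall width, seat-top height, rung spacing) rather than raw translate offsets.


A table: top 802 mm (x) × 845 mm (y), 28 mm thick, upper face at z = 697 mm, on four round legs of 50 mm diameter, each leg's bounding box inset 47 mm from the nearest pair of top edges from z = 0 to the bottom of the top.


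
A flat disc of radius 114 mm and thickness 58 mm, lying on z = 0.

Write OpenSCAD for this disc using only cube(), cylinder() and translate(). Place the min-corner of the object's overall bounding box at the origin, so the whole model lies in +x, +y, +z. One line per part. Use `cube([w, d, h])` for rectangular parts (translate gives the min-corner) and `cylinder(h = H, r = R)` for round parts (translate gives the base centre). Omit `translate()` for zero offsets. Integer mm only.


translate([114, 114, 0]) cylinder(h = 58, r = 114);


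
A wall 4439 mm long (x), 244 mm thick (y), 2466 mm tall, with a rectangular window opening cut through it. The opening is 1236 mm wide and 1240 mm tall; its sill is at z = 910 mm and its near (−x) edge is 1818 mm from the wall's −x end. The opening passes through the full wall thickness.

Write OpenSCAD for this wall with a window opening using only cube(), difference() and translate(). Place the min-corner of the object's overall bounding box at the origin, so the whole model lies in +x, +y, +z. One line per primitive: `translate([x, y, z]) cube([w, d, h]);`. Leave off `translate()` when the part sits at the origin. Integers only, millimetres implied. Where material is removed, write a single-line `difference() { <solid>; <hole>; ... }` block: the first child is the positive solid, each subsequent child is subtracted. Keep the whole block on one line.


difference() { cube([4439, 244, 2466]); translate([1818, 0, 910]) cube([1236, 244, 1240]); }


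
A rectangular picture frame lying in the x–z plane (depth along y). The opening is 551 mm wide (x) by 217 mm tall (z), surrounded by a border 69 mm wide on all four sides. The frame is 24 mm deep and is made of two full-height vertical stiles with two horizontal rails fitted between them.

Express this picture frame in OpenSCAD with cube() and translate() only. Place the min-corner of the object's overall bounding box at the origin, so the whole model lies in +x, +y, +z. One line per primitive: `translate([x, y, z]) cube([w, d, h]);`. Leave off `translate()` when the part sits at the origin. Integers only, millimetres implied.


cube([69, 24, 355]);
translate([620, 0, 0]) cube([69, 24, 355]);
translate([69, 0, 0]) cube([551, 24, 69]);
translate([69, 0, 286]) cube([551, 24, 69]);


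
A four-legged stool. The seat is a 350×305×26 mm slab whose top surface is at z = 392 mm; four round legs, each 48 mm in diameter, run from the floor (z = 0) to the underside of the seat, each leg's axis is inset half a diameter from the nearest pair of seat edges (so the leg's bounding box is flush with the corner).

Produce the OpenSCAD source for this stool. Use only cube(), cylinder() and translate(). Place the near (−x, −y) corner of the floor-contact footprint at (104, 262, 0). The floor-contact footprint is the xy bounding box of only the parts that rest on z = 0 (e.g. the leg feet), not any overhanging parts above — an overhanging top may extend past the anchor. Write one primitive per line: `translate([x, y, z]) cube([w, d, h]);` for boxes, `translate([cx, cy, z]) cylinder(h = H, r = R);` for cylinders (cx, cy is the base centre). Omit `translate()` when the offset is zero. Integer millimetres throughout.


translate([104, 262, 366]) cube([350, 305, 26]);
translate([128, 286, 0]) cylinder(h = 366, r = 24);
translate([430, 286, 0]) cylinder(h = 366, r = 24);
translate([128, 543, 0]) cylinder(h = 366, r = 24);
translate([430, 543, 0]) cylinder(h = 366, r = 24);


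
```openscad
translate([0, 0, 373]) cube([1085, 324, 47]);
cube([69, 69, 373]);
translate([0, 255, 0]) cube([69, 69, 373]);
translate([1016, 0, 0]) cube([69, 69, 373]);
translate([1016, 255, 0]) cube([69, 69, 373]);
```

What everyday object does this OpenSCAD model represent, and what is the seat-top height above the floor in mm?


A bench. The seat-top height is 420 mm.

A long slab on four corner posts — a bench. The slab sits at z = 373 with thickness 47, so the top is 373 + 47 = 420 mm.


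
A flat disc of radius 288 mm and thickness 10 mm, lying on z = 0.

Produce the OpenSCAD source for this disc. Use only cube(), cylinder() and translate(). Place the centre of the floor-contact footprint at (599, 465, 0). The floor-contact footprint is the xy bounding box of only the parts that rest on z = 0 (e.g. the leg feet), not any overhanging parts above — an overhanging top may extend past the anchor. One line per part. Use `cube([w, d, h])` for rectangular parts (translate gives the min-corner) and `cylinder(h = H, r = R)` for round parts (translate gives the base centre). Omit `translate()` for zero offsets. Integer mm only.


translate([599, 465, 0]) cylinder(h = 10, r = 288);


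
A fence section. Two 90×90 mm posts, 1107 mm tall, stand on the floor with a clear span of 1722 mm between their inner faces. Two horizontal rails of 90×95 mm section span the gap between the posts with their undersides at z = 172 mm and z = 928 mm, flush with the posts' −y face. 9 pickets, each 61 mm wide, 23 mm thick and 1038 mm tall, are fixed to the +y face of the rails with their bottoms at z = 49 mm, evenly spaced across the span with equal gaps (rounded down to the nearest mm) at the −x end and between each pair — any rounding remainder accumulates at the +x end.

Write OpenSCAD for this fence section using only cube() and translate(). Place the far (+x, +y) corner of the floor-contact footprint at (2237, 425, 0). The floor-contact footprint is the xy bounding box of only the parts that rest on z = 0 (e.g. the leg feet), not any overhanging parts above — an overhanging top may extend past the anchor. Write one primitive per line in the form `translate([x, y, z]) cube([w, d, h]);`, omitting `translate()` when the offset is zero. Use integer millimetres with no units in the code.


translate([335, 335, 0]) cube([90, 90, 1107]);
translate([2147, 335, 0]) cube([90, 90, 1107]);
translate([425, 335, 172]) cube([1722, 90, 95]);
translate([425, 335, 928]) cube([1722, 90, 95]);
translate([542, 425, 49]) cube([61, 23, 1038]);
translate([720, 425, 49]) cube([61, 23, 1038]);
translate([898, 425, 49]) cube([61, 23, 1038]);
translate([1076, 425, 49]) cube([61, 23, 1038]);
translate([1254, 425, 49]) cube([61, 23, 1038]);
translate([1432, 425, 49]) cube([61, 23, 1038]);
translate([1610, 425, 49]) cube([61, 23, 1038]);
translate([1788, 425, 49]) cube([61, 23, 1038]);
translate([1966, 425, 49]) cube([61, 23, 1038]);


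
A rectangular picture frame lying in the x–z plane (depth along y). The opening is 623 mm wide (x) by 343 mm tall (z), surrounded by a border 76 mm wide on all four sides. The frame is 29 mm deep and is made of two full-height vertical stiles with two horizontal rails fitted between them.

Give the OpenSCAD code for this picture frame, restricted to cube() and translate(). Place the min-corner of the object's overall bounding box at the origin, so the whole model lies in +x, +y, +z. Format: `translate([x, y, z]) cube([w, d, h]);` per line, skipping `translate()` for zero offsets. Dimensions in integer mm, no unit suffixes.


cube([76, 29, 495]);
translate([699, 0, 0]) cube([76, 29, 495]);
translate([76, 0, 0]) cube([623, 29, 76]);
translate([76, 0, 419]) cube([623, 29, 76]);


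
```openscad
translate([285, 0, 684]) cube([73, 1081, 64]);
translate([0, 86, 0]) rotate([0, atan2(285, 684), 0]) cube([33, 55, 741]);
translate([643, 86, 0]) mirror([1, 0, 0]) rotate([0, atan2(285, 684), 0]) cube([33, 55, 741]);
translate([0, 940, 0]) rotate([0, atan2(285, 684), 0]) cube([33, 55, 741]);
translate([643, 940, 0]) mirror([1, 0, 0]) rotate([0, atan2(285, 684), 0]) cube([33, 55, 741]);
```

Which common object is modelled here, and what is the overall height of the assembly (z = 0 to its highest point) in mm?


A sawhorse. The overall height is 748 mm.

A beam across two mirrored pairs of raked legs — a sawhorse. The beam's underside is at z = 684 (matching the legs' vertical rise in atan2(285, 684)) and the beam is 64 mm tall, so its top is at 684 + 64 = 748 mm. The raked legs top out at the beam's underside, so that is the highest point.


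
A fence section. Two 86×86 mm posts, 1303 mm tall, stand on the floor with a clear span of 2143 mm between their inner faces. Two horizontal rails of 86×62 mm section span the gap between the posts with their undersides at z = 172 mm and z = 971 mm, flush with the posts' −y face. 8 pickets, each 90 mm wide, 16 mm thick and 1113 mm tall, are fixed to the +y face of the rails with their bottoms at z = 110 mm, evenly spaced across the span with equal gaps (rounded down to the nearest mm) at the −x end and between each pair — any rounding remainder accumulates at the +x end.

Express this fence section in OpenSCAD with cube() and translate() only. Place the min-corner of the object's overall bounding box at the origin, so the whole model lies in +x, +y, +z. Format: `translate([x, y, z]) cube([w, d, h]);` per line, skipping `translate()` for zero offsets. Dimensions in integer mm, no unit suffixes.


cube([86, 86, 1303]);
translate([2229, 0, 0]) cube([86, 86, 1303]);
translate([86, 0, 172]) cube([2143, 86, 62]);
translate([86, 0, 971]) cube([2143, 86, 62]);
translate([244, 86, 110]) cube([90, 16, 1113]);
translate([492, 86, 110]) cube([90, 16, 1113]);
translate([740, 86, 110]) cube([90, 16, 1113]);
translate([988, 86, 110]) cube([90, 16, 1113]);
translate([1236, 86, 110]) cube([90, 16, 1113]);
translate([1484, 86, 110]) cube([90, 16, 1113]);
translate([1732, 86, 110]) cube([90, 16, 1113]);
translate([1980, 86, 110]) cube([90, 16, 1113]);


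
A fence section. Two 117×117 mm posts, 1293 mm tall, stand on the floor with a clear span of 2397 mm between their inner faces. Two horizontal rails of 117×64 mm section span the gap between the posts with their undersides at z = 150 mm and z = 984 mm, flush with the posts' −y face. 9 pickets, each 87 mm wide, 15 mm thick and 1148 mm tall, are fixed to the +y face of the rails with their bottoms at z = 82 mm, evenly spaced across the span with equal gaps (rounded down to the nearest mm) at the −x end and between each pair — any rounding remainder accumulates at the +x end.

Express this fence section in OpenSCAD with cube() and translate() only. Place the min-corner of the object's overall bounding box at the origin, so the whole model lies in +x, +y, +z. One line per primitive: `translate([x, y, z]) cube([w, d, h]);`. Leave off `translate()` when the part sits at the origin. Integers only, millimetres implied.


cube([117, 117, 1293]);
translate([2514, 0, 0]) cube([117, 117, 1293]);
translate([117, 0, 150]) cube([2397, 117, 64]);
translate([117, 0, 984]) cube([2397, 117, 64]);
translate([278, 117, 82]) cube([87, 15, 1148]);
translate([526, 117, 82]) cube([87, 15, 1148]);
translate([774, 117, 82]) cube([87, 15, 1148]);
translate([1022, 117, 82]) cube([87, 15, 1148]);
translate([1270, 117, 82]) cube([87, 15, 1148]);
translate([1518, 117, 82]) cube([87, 15, 1148]);
translate([1766, 117, 82]) cube([87, 15, 1148]);
translate([2014, 117, 82]) cube([87, 15, 1148]);
translate([2262, 117, 82]) cube([87, 15, 1148]);


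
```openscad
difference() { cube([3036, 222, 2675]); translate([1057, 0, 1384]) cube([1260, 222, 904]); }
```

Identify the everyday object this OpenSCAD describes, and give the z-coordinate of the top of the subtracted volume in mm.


A wall with a window opening. The window head height is 2288 mm.

A wall with a rectangular opening subtracted — a window. Sill at z = 1384, opening 904 mm tall, so the head is at 1384 + 904 = 2288 mm.


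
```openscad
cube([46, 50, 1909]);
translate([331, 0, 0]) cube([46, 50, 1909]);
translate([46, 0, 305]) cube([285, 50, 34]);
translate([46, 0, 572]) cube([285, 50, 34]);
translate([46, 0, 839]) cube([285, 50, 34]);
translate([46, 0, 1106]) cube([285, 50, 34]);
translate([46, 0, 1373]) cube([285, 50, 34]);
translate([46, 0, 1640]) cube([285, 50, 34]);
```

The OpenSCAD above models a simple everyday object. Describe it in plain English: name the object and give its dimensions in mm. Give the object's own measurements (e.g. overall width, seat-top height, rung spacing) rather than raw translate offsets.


A straight ladder. Two 46×50 mm vertical rails, 1909 mm tall, stand 377 mm apart (outside-to-outside) with their front faces coplanar on the −y side. 6 rungs, each 50 mm deep and 34 mm tall, span between the inner faces of the rails, front faces flush with the rails. The lowest rung's underside is at z = 305 mm and rungs are spaced 267 mm apart (underside to underside).


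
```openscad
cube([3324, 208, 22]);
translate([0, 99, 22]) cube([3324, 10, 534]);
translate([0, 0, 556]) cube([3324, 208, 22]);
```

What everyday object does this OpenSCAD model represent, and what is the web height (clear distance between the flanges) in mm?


An I-beam. The web height is 534 mm.

Two wide flanges with a thin centred web — an I-beam. Overall 578 mm minus two 22 mm flanges gives a web of 578 − 2·22 = 534 mm.


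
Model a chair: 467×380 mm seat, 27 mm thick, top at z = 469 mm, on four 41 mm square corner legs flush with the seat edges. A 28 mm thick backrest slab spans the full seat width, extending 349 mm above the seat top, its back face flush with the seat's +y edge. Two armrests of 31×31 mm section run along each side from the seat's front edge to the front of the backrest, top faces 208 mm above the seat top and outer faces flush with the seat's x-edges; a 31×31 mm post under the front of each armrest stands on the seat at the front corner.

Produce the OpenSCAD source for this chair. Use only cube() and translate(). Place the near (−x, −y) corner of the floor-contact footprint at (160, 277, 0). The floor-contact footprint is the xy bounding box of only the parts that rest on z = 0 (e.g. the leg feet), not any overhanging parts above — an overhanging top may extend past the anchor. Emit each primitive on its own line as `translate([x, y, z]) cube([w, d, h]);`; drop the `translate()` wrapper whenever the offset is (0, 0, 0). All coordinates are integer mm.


translate([160, 277, 442]) cube([467, 380, 27]);
translate([160, 277, 0]) cube([41, 41, 442]);
translate([586, 277, 0]) cube([41, 41, 442]);
translate([160, 616, 0]) cube([41, 41, 442]);
translate([586, 616, 0]) cube([41, 41, 442]);
translate([160, 629, 469]) cube([467, 28, 349]);
translate([160, 277, 646]) cube([31, 352, 31]);
translate([596, 277, 646]) cube([31, 352, 31]);
translate([160, 277, 469]) cube([31, 31, 177]);
translate([596, 277, 469]) cube([31, 31, 177]);


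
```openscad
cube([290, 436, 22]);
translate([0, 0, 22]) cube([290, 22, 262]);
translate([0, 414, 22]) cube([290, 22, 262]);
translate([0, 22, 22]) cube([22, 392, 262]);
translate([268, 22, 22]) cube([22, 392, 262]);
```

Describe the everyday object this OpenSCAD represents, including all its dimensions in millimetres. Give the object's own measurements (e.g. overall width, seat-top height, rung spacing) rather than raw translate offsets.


An open-topped rectangular box: outside dimensions 290×436×284 mm, with a uniform wall and base thickness of 22 mm. The base is a full 290×436 slab on the floor; four walls sit on top of the base. The front and back walls (the −y and +y sides) span the full width; the two side walls fit between them.


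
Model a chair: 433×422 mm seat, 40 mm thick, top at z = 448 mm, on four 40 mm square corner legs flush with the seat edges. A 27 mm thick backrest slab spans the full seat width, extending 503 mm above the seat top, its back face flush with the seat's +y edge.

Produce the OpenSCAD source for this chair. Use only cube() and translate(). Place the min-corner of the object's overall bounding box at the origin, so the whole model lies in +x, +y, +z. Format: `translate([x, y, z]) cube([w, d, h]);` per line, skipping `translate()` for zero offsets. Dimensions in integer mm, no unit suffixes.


translate([0, 0, 408]) cube([433, 422, 40]);
cube([40, 40, 408]);
translate([393, 0, 0]) cube([40, 40, 408]);
translate([0, 382, 0]) cube([40, 40, 408]);
translate([393, 382, 0]) cube([40, 40, 408]);
translate([0, 395, 448]) cube([433, 27, 503]);


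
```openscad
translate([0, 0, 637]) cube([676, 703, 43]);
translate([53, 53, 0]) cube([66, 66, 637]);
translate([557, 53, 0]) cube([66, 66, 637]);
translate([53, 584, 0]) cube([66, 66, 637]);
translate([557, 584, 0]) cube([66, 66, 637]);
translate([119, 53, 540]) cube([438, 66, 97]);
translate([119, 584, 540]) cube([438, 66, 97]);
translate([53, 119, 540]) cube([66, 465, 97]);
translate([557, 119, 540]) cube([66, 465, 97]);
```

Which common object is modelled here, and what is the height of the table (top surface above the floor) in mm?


A table. The table height is 680 mm.

A 676×703×43 slab sits at z = 637 on four 66 mm square posts — a table. The top surface is at 637 + 43 = 680 mm.


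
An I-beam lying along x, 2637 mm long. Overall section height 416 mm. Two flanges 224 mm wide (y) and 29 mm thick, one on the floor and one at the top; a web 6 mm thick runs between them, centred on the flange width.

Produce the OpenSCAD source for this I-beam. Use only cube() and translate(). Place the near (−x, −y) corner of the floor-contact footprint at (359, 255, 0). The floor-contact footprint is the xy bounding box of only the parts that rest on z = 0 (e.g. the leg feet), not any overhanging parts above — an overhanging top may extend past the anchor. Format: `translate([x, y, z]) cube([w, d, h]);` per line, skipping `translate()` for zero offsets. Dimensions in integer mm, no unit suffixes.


translate([359, 255, 0]) cube([2637, 224, 29]);
translate([359, 364, 29]) cube([2637, 6, 358]);
translate([359, 255, 387]) cube([2637, 224, 29]);


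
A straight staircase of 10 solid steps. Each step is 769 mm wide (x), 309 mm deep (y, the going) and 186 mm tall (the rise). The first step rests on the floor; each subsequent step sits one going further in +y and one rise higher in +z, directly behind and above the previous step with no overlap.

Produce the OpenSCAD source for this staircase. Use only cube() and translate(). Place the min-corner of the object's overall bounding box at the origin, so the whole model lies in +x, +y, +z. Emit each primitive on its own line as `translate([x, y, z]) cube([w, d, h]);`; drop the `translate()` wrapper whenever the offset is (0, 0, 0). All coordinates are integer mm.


cube([769, 309, 186]);
translate([0, 309, 186]) cube([769, 309, 186]);
translate([0, 618, 372]) cube([769, 309, 186]);
translate([0, 927, 558]) cube([769, 309, 186]);
translate([0, 1236, 744]) cube([769, 309, 186]);
translate([0, 1545, 930]) cube([769, 309, 186]);
translate([0, 1854, 1116]) cube([769, 309, 186]);
translate([0, 2163, 1302]) cube([769, 309, 186]);
translate([0, 2472, 1488]) cube([769, 309, 186]);
translate([0, 2781, 1674]) cube([769, 309, 186]);


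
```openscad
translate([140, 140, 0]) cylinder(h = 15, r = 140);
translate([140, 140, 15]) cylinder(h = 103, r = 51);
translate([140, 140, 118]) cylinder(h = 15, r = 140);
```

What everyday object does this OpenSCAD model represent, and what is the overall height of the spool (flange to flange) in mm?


A spool. The overall height is 133 mm.

Three coaxial cylinders, large–small–large — a spool. Two 15 mm flanges and a 103 mm core give 15 + 103 + 15 = 133 mm.


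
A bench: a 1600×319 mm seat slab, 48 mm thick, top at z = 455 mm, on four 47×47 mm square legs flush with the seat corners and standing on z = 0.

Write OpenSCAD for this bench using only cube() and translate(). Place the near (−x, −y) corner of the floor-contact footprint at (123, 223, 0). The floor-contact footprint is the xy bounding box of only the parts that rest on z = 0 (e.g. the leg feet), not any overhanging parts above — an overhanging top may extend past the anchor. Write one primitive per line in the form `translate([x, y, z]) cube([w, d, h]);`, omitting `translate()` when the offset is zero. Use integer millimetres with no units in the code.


translate([123, 223, 407]) cube([1600, 319, 48]);
translate([123, 223, 0]) cube([47, 47, 407]);
translate([123, 495, 0]) cube([47, 47, 407]);
translate([1676, 223, 0]) cube([47, 47, 407]);
translate([1676, 495, 0]) cube([47, 47, 407]);


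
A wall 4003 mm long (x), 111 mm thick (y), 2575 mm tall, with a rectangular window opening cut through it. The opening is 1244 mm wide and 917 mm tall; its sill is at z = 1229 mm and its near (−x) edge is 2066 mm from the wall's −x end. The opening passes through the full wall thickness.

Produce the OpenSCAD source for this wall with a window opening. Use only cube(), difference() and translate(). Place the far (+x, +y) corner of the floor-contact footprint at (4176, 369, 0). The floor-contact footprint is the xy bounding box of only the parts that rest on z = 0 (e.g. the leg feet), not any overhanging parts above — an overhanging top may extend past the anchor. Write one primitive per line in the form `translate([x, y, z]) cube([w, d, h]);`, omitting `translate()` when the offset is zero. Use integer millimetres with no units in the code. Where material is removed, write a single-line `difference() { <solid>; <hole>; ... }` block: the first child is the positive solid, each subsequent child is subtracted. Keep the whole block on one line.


difference() { translate([173, 258, 0]) cube([4003, 111, 2575]); translate([2239, 258, 1229]) cube([1244, 111, 917]); }


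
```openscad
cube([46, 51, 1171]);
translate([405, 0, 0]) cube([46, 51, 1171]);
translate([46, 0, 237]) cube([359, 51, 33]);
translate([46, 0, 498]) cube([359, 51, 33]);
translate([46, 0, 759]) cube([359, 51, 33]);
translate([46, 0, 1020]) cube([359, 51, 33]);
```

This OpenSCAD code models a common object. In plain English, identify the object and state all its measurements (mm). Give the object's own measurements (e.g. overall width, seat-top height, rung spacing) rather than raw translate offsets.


A straight ladder. Two 46×51 mm vertical rails, 1171 mm tall, stand 451 mm apart (outside-to-outside) with their front faces coplanar on the −y side. 4 rungs, each 51 mm deep and 33 mm tall, span between the inner faces of the rails, front faces flush with the rails. The lowest rung's underside is at z = 237 mm and rungs are spaced 261 mm apart (underside to underside).


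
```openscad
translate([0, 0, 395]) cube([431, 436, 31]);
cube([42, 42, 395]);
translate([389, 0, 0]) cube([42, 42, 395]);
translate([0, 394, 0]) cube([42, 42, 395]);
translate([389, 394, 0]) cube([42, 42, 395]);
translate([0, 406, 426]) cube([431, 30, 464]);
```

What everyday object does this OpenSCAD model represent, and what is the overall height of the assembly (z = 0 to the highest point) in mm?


A chair. The overall height is 890 mm.

A slab on four corner posts with a tall panel at the back — a chair. The seat slab sits at z = 395 with thickness 31, and the 464 mm backrest starts at the seat top, so the overall height is 395 + 31 + 464 = 890 mm.


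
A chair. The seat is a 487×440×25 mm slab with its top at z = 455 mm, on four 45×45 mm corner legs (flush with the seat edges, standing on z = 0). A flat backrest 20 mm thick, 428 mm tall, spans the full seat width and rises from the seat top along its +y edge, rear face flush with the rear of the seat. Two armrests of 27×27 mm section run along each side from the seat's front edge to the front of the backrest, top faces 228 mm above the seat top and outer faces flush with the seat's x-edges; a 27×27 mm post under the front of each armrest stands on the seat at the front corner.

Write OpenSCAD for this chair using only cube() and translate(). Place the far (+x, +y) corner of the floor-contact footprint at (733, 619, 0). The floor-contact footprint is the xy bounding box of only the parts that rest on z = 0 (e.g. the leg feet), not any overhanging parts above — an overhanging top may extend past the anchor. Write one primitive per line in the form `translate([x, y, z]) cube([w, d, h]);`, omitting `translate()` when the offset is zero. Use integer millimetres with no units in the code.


translate([246, 179, 430]) cube([487, 440, 25]);
translate([246, 179, 0]) cube([45, 45, 430]);
translate([688, 179, 0]) cube([45, 45, 430]);
translate([246, 574, 0]) cube([45, 45, 430]);
translate([688, 574, 0]) cube([45, 45, 430]);
translate([246, 599, 455]) cube([487, 20, 428]);
translate([246, 179, 656]) cube([27, 420, 27]);
translate([706, 179, 656]) cube([27, 420, 27]);
translate([246, 179, 455]) cube([27, 27, 201]);
translate([706, 179, 455]) cube([27, 27, 201]);


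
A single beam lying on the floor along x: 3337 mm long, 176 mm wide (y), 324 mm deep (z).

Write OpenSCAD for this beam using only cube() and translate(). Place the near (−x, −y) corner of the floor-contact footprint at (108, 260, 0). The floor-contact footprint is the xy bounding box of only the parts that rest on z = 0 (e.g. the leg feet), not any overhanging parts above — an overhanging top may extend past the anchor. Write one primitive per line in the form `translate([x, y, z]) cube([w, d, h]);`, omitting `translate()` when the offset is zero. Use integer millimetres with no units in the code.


translate([108, 260, 0]) cube([3337, 176, 324]);


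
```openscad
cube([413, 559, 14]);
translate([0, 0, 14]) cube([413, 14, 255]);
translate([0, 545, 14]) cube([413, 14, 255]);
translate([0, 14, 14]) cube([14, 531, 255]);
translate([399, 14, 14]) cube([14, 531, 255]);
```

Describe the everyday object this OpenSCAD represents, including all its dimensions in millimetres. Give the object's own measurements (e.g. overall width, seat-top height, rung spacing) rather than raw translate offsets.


An open-topped rectangular box: outside dimensions 413×559×269 mm, with a uniform wall and base thickness of 14 mm. The base is a full 413×559 slab on the floor; four walls sit on top of the base. The front and back walls (the −y and +y sides) span the full width; the two side walls fit between them.


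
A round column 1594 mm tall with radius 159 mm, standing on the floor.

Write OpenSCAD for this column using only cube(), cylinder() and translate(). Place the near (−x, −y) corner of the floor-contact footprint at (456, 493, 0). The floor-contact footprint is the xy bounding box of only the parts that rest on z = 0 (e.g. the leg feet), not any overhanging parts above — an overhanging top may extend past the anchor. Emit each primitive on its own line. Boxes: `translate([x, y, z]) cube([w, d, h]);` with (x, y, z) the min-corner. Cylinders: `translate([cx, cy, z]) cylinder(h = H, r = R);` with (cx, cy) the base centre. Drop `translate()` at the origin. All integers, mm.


translate([615, 652, 0]) cylinder(h = 1594, r = 159);


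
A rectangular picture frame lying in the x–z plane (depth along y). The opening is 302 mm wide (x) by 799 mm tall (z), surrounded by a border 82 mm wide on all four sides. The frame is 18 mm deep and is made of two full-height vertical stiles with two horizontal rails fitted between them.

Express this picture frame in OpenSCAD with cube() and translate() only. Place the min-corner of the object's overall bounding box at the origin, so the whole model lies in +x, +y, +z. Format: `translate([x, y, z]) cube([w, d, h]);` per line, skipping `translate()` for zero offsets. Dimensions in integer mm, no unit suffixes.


cube([82, 18, 963]);
translate([384, 0, 0]) cube([82, 18, 963]);
translate([82, 0, 0]) cube([302, 18, 82]);
translate([82, 0, 881]) cube([302, 18, 82]);


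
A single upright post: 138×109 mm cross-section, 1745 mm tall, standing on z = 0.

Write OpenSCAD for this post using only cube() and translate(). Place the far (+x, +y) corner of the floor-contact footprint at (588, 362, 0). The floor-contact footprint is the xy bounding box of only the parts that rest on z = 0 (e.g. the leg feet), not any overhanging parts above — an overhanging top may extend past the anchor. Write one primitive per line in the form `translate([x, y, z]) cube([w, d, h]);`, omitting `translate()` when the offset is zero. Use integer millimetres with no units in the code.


translate([450, 253, 0]) cube([138, 109, 1745]);


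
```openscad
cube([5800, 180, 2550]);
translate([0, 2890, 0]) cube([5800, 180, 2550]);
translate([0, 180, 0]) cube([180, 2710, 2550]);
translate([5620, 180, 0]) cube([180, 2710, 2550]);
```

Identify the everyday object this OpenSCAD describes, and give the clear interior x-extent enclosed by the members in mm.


A house (or room) frame. The interior width is 5440 mm.

Four 2550 mm walls enclosing a rectangle with no floor or roof — a room or house frame. Outside width is 5800 mm and wall thickness is 180 mm, so the interior width is 5800 − 2 × 180 = 5440 mm.


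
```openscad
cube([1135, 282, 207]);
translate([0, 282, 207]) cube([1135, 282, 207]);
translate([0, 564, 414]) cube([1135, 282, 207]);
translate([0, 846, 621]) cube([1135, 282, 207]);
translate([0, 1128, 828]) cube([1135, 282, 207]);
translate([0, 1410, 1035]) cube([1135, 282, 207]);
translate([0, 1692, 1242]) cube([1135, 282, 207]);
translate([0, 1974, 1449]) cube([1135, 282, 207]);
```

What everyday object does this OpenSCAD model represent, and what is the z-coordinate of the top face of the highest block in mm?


A staircase. The total rise is 1656 mm.

8 identical blocks, each offset up and back from the previous — a staircase. Each step is 207 mm tall and there are 8 of them, so the total rise is 8 × 207 = 1656 mm.


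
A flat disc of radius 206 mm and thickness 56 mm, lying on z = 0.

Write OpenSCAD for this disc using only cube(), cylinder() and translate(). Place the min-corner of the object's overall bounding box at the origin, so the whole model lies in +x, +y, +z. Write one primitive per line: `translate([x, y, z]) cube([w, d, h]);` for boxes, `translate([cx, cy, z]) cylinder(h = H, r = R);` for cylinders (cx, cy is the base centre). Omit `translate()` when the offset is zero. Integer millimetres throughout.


translate([206, 206, 0]) cylinder(h = 56, r = 206);


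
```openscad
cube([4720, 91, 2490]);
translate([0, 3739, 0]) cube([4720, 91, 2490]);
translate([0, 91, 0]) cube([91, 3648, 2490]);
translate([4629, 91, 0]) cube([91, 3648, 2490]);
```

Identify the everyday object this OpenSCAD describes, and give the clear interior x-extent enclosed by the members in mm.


A house (or room) frame. The interior width is 4538 mm.

Four 2490 mm walls enclosing a rectangle with no floor or roof — a room or house frame. Outside width is 4720 mm and wall thickness is 91 mm, so the interior width is 4720 − 2 × 91 = 4538 mm.


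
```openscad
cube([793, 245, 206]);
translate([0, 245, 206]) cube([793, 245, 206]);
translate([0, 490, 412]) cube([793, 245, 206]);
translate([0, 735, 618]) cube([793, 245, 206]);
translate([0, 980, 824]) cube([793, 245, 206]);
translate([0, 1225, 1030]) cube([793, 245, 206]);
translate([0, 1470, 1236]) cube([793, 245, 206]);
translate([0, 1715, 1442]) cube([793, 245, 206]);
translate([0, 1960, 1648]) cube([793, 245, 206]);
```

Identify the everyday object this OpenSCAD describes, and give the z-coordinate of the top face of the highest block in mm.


A staircase. The total rise is 1854 mm.

9 identical blocks, each offset up and back from the previous — a staircase. Each step is 206 mm tall and there are 9 of them, so the total rise is 9 × 206 = 1854 mm.


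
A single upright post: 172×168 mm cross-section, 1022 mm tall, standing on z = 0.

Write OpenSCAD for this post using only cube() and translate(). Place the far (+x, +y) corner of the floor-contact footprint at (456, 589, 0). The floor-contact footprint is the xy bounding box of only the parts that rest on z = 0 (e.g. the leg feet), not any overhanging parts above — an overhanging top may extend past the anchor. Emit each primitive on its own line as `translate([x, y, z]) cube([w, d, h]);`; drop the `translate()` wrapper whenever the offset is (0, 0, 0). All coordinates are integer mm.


translate([284, 421, 0]) cube([172, 168, 1022]);


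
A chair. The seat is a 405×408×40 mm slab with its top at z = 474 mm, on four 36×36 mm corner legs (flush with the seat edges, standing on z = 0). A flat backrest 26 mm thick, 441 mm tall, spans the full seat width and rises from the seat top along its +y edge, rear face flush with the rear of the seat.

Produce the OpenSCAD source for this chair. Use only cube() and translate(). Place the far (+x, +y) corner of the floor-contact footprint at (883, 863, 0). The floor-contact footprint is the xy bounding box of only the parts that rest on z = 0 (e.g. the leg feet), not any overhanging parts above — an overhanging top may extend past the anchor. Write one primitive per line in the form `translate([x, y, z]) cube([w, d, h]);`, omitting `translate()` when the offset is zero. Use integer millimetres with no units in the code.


// leg_h = 474 - 40 = 434
translate([478, 455, 434]) cube([405, 408, 40]);
translate([478, 455, 0]) cube([36, 36, 434]);
translate([847, 455, 0]) cube([36, 36, 434]);
translate([478, 827, 0]) cube([36, 36, 434]);
translate([847, 827, 0]) cube([36, 36, 434]);
translate([478, 837, 474]) cube([405, 26, 441]);


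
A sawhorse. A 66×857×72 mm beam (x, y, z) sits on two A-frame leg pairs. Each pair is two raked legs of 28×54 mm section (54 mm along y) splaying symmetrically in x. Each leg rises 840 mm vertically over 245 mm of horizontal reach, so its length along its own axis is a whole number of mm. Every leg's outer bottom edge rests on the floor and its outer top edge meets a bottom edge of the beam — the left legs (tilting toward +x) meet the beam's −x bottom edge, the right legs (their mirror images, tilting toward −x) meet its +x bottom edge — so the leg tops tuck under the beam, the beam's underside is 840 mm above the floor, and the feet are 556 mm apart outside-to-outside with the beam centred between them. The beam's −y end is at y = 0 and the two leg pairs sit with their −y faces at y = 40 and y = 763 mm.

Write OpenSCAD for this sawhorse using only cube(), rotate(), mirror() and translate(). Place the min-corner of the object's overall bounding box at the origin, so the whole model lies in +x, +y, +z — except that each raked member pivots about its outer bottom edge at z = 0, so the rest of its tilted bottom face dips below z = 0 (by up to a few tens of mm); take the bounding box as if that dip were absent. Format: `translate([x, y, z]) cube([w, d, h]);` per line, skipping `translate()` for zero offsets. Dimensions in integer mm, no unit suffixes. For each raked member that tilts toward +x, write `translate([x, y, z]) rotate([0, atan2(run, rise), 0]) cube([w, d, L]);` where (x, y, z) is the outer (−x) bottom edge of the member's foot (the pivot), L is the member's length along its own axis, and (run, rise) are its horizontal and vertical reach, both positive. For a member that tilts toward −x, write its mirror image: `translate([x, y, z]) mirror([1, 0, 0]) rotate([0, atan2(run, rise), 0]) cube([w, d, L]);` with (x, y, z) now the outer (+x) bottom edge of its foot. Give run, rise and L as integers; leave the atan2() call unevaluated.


translate([245, 0, 840]) cube([66, 857, 72]);
translate([0, 40, 0]) rotate([0, atan2(245, 840), 0]) cube([28, 54, 875]);
translate([556, 40, 0]) mirror([1, 0, 0]) rotate([0, atan2(245, 840), 0]) cube([28, 54, 875]);
translate([0, 763, 0]) rotate([0, atan2(245, 840), 0]) cube([28, 54, 875]);
translate([556, 763, 0]) mirror([1, 0, 0]) rotate([0, atan2(245, 840), 0]) cube([28, 54, 875]);


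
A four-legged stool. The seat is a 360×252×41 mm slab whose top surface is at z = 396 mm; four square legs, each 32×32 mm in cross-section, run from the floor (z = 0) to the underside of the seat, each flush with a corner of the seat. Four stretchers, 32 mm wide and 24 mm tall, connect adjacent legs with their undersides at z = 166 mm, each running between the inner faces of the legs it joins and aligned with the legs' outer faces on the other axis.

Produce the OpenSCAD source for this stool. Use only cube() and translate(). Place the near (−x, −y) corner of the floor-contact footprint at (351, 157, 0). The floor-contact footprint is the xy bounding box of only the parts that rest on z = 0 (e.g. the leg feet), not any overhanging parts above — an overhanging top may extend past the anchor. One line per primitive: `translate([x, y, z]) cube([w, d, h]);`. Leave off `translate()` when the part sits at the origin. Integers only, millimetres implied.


translate([351, 157, 355]) cube([360, 252, 41]);
translate([351, 157, 0]) cube([32, 32, 355]);
translate([679, 157, 0]) cube([32, 32, 355]);
translate([351, 377, 0]) cube([32, 32, 355]);
translate([679, 377, 0]) cube([32, 32, 355]);
translate([383, 157, 166]) cube([296, 32, 24]);
translate([383, 377, 166]) cube([296, 32, 24]);
translate([351, 189, 166]) cube([32, 188, 24]);
translate([679, 189, 166]) cube([32, 188, 24]);


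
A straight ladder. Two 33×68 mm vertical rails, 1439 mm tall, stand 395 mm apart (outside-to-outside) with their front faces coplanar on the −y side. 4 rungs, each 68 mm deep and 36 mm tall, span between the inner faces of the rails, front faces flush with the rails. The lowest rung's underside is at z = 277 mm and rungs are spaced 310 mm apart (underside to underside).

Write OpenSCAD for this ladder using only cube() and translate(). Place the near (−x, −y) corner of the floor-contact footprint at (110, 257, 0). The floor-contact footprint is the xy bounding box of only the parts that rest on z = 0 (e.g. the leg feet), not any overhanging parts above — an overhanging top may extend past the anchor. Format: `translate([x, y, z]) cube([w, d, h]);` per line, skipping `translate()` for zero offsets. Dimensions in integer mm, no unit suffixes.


translate([110, 257, 0]) cube([33, 68, 1439]);
translate([472, 257, 0]) cube([33, 68, 1439]);
translate([143, 257, 277]) cube([329, 68, 36]);
translate([143, 257, 587]) cube([329, 68, 36]);
translate([143, 257, 897]) cube([329, 68, 36]);
translate([143, 257, 1207]) cube([329, 68, 36]);


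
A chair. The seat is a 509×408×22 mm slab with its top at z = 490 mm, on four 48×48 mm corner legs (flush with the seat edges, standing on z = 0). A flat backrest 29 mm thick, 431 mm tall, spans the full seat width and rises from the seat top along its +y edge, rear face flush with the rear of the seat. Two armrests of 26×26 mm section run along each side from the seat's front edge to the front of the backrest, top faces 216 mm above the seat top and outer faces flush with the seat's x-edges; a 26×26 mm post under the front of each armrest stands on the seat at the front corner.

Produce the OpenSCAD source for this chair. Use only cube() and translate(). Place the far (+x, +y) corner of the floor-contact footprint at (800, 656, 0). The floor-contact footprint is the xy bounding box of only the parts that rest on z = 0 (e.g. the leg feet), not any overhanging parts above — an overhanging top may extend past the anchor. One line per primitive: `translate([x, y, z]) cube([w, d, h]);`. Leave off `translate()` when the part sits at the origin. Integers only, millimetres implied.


translate([291, 248, 468]) cube([509, 408, 22]);
translate([291, 248, 0]) cube([48, 48, 468]);
translate([752, 248, 0]) cube([48, 48, 468]);
translate([291, 608, 0]) cube([48, 48, 468]);
translate([752, 608, 0]) cube([48, 48, 468]);
translate([291, 627, 490]) cube([509, 29, 431]);
translate([291, 248, 680]) cube([26, 379, 26]);
translate([774, 248, 680]) cube([26, 379, 26]);
translate([291, 248, 490]) cube([26, 26, 190]);
translate([774, 248, 490]) cube([26, 26, 190]);
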